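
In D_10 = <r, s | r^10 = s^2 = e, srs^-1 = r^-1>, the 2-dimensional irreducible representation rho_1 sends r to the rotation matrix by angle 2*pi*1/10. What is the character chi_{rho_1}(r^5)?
chi_{rho_1}(r^5) = 2*cos(2*pi*1*5/10) = -2

Solution. rho_1(r^5) is rotation by angle 2*pi*1*5/10, whose trace is 2*cos(2*pi*1*5/10) = -2.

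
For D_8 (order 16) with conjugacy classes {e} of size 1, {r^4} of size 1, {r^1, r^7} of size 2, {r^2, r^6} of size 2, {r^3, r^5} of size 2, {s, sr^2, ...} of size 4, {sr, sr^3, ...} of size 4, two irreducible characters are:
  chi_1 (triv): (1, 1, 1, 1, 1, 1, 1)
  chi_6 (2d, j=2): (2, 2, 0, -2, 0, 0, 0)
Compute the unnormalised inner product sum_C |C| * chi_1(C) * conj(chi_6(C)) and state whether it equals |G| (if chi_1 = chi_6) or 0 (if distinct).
Sum = 0; so <chi_1, chi_6> = 0 (distinct irreducibles are orthogonal).

Proof sketch: Compute term by term over conjugacy classes (|C| * chi_1(C) * conj(chi_6(C))):
  1*(1)*conj(2) + 1*(1)*conj(2) + 2*(1)*conj(0) + 2*(1)*conj(-2) + 2*(1)*conj(0) + 4*(1)*conj(0) + 4*(1)*conj(0)
  = (2) + (2) + (0) + (-4) + (0) + (0) + (0)
  = 0.
Dividing by |G| = 16 gives 0/16 = 0, matching the row-orthogonality relation <chi_1, chi_6> = [chi_1 = chi_6].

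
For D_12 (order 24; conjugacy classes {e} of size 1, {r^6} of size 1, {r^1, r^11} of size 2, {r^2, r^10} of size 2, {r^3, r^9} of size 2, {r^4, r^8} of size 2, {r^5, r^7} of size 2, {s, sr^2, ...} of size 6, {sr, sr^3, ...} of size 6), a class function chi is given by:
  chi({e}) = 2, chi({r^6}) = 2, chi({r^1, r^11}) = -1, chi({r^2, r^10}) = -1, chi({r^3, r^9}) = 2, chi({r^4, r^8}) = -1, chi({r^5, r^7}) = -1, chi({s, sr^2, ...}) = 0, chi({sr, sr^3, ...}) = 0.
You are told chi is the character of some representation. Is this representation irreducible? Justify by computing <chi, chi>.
Irreducible: <chi, chi> = 1.

Justification: <chi, chi> = (1/|G|) sum_C |C| * |chi(C)|^2 = (1/24)[1*|2|^2 + 1*|2|^2 + 2*|-1|^2 + 2*|-1|^2 + 2*|2|^2 + 2*|-1|^2 + 2*|-1|^2 + 6*|0|^2 + 6*|0|^2]
  = (1/24)[(4) + (4) + (2) + (2) + (8) + (2) + (2) + (0) + (0)] = 24/24 = 1.
A character is irreducible iff <chi, chi> = 1, so this representation is irreducible.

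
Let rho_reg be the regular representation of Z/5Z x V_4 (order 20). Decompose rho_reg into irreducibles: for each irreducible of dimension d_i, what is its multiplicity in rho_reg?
Each irreducible V_i of dimension d_i appears with multiplicity d_i, i.e. rho_reg = (direct sum over all irreducibles V_i) d_i V_i. The irreducible dimensions for Z/5Z x V_4 are 1, 1, 1, 1, 1, 1, 1, 1, 1, 1, 1, 1, 1, 1, 1, 1, 1, 1, 1, 1: 20 irreducibles of dimension 1, each with multiplicity 1. Total dimension 20*1*1 = 20 = |G|.

Why: General theorem: in the regular representation of a finite group G, each irreducible appears with multiplicity equal to its dimension. Check: dim(rho_reg) = sum d_i^2 = 1 + 1 + 1 + 1 + 1 + 1 + 1 + 1 + 1 + 1 + 1 + 1 + 1 + 1 + 1 + 1 + 1 + 1 + 1 + 1 = 20 = |G|.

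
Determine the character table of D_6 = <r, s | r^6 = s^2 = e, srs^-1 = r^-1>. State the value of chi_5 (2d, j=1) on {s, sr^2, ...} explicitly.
Conjugacy classes: {e} of size 1, {r^3} of size 1, {r^1, r^5} of size 2, {r^2, r^4} of size 2, {s, sr^2, ...} of size 3, {sr, sr^3, ...} of size 3.
Character table:
  irrep \ class              {e} (size 1)  {r^3} (size 1)  {r^1, r^5} (size 2)  {r^2, r^4} (size 2)  {s, sr^2, ...} (size 3)  {sr, sr^3, ...} (size 3)
  chi_1 (triv)               1             1               1                    1                    1                        1                       
  chi_2 (sign: r->1, s->-1)  1             1               1                    1                    -1                       -1                      
  chi_3 (r->-1, s->1)        1             -1              -1                   1                    1                        -1                      
  chi_4 (r->-1, s->-1)       1             -1              -1                   1                    -1                       1                       
  chi_5 (2d, j=1)            2             -2              1                    -1                   0                        0                       
  chi_6 (2d, j=2)            2             2               -1                   -1                   0                        0                       

Spot check: chi_5 (2d, j=1) on {s, sr^2, ...} = 0.

Solution. D_6 has order 2*6 = 12 with 6 conjugacy classes, hence 6 irreducibles. Sum of squared dims 1 + 1 + 1 + 1 + 4 + 4 = 12 = |G|. Linear characters come from the abelianisation; the 2-dimensional irreps have character r^k -> 2*cos(2*pi*j*k/6), reflections -> 0.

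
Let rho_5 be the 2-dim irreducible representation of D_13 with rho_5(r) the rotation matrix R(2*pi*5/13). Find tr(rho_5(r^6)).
chi_{rho_5}(r^6) = 2*cos(2*pi*5*6/13) = -2*cos(5*pi/13)

rho_5(r^6) is rotation by angle 2*pi*5*6/13, whose trace is 2*cos(2*pi*5*6/13) = -2*cos(5*pi/13).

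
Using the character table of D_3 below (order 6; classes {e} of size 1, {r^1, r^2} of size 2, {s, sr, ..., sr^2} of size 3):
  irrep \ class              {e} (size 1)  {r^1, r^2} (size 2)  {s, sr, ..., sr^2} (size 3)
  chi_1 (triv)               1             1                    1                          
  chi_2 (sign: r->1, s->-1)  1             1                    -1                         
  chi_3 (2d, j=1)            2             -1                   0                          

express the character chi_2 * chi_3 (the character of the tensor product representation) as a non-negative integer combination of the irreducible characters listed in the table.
chi_2 tensor chi_3 = chi_3 (all other irreducibles have multiplicity 0).

Proof sketch: The character of a tensor product is the pointwise product (chi_2 * chi_3)(C) = chi_2(C) * chi_3(C):
  {e}: (1)*(2), {r^1, r^2}: (1)*(-1), {s, sr, ..., sr^2}: (-1)*(0)
so (chi_2 * chi_3) takes values
  {e} -> 2, {r^1, r^2} -> -1, {s, sr, ..., sr^2} -> 0.
Now take the inner product of this character with each irreducible chi from the table, <chi_2*chi_3, chi> = (1/6) sum_C |C| (chi_2*chi_3)(C) conj(chi(C)):
  <chi_2*chi_3, chi_1> = (1/6)[1*(2)*conj(1) + 2*(-1)*conj(1) + 3*(0)*conj(1)]
      = (1/6)[(2) + (-2) + (0)] = 0/6 = 0
  <chi_2*chi_3, chi_2> = (1/6)[1*(2)*conj(1) + 2*(-1)*conj(1) + 3*(0)*conj(-1)]
      = (1/6)[(2) + (-2) + (0)] = 0/6 = 0
  <chi_2*chi_3, chi_3> = (1/6)[1*(2)*conj(2) + 2*(-1)*conj(-1) + 3*(0)*conj(0)]
      = (1/6)[(4) + (2) + (0)] = 6/6 = 1
Hence the multiplicities are chi_3: 1. Dimension check: dim(chi_2)*dim(chi_3) = 1*2 = 2 and sum (mult * dim) = 1*2 = 2.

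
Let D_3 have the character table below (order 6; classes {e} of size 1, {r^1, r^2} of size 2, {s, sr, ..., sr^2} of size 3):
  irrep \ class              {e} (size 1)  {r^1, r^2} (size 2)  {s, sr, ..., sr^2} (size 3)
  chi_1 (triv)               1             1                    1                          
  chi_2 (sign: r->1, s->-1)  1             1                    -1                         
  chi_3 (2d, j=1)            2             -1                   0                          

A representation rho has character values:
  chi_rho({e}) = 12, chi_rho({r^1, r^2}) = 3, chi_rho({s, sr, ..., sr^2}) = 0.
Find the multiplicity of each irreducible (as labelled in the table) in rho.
Multiplicities: chi_1: 3, chi_2: 3, chi_3: 3.

Reasoning: Use <chi_rho, chi> = (1/|G|) sum_C |C| * chi_rho(C) * conj(chi(C)) with |G| = 6 for each irreducible chi in the table:
  <chi_rho, chi_1> = (1/6)[1*(12)*conj(1) + 2*(3)*conj(1) + 3*(0)*conj(1)]
      = (1/6)[(12) + (6) + (0)] = 18/6 = 3
  <chi_rho, chi_2> = (1/6)[1*(12)*conj(1) + 2*(3)*conj(1) + 3*(0)*conj(-1)]
      = (1/6)[(12) + (6) + (0)] = 18/6 = 3
  <chi_rho, chi_3> = (1/6)[1*(12)*conj(2) + 2*(3)*conj(-1) + 3*(0)*conj(0)]
      = (1/6)[(24) + (-6) + (0)] = 18/6 = 3
Dimension check: dim(rho) = sum (mult * dim) = 3*1 + 3*1 + 3*2 = 12 = chi_rho(e) = 12.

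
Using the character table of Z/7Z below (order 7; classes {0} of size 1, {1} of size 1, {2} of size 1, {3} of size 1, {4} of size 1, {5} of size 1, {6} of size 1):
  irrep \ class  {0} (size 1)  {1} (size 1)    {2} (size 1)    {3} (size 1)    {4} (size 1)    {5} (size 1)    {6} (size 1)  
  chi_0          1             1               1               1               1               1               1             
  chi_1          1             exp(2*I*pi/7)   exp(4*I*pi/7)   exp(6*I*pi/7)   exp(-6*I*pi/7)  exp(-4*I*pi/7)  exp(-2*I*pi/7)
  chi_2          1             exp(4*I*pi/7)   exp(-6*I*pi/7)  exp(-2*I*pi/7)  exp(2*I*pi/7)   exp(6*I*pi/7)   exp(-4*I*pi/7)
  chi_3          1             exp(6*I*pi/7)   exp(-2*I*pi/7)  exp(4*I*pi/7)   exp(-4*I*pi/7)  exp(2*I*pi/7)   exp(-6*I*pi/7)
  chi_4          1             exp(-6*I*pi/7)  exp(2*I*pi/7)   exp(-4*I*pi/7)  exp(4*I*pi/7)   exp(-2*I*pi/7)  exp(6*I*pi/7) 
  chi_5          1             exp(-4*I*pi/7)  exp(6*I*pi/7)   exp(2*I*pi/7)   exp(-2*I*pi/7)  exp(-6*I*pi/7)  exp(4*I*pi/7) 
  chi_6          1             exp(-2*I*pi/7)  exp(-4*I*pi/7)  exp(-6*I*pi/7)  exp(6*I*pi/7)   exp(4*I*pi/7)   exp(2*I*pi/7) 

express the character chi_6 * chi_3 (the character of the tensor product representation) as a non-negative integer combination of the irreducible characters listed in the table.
chi_6 tensor chi_3 = chi_2 (all other irreducibles have multiplicity 0).

The character of a tensor product is the pointwise product (chi_6 * chi_3)(C) = chi_6(C) * chi_3(C):
  {0}: (1)*(1), {1}: (exp(-2*I*pi/7))*(exp(6*I*pi/7)), {2}: (exp(-4*I*pi/7))*(exp(-2*I*pi/7)), {3}: (exp(-6*I*pi/7))*(exp(4*I*pi/7)), {4}: (exp(6*I*pi/7))*(exp(-4*I*pi/7)), {5}: (exp(4*I*pi/7))*(exp(2*I*pi/7)), {6}: (exp(2*I*pi/7))*(exp(-6*I*pi/7))
so (chi_6 * chi_3) takes values
  {0} -> 1, {1} -> exp(4*I*pi/7), {2} -> exp(-6*I*pi/7), {3} -> exp(-2*I*pi/7), {4} -> exp(2*I*pi/7), {5} -> exp(6*I*pi/7), {6} -> exp(-4*I*pi/7).
Now take the inner product of this character with each irreducible chi from the table, <chi_6*chi_3, chi> = (1/7) sum_C |C| (chi_6*chi_3)(C) conj(chi(C)):
  <chi_6*chi_3, chi_0> = (1/7)[1*(1)*conj(1) + 1*(exp(4*I*pi/7))*conj(1) + 1*(exp(-6*I*pi/7))*conj(1) + 1*(exp(-2*I*pi/7))*conj(1) + 1*(exp(2*I*pi/7))*conj(1) + 1*(exp(6*I*pi/7))*conj(1) + 1*(exp(-4*I*pi/7))*conj(1)]
      = (1/7)[(1) + (exp(4*I*pi/7)) + (exp(-6*I*pi/7)) + (exp(-2*I*pi/7)) + (exp(2*I*pi/7)) + (exp(6*I*pi/7)) + (exp(-4*I*pi/7))] = 0/7 = 0
  <chi_6*chi_3, chi_1> = (1/7)[1*(1)*conj(1) + 1*(exp(4*I*pi/7))*conj(exp(2*I*pi/7)) + 1*(exp(-6*I*pi/7))*conj(exp(4*I*pi/7)) + 1*(exp(-2*I*pi/7))*conj(exp(6*I*pi/7)) + 1*(exp(2*I*pi/7))*conj(exp(-6*I*pi/7)) + 1*(exp(6*I*pi/7))*conj(exp(-4*I*pi/7)) + 1*(exp(-4*I*pi/7))*conj(exp(-2*I*pi/7))]
      = (1/7)[(1) + (exp(2*I*pi/7)) + (exp(4*I*pi/7)) + (exp(6*I*pi/7)) + (exp(-6*I*pi/7)) + (exp(-4*I*pi/7)) + (exp(-2*I*pi/7))] = 0/7 = 0
  <chi_6*chi_3, chi_2> = (1/7)[1*(1)*conj(1) + 1*(exp(4*I*pi/7))*conj(exp(4*I*pi/7)) + 1*(exp(-6*I*pi/7))*conj(exp(-6*I*pi/7)) + 1*(exp(-2*I*pi/7))*conj(exp(-2*I*pi/7)) + 1*(exp(2*I*pi/7))*conj(exp(2*I*pi/7)) + 1*(exp(6*I*pi/7))*conj(exp(6*I*pi/7)) + 1*(exp(-4*I*pi/7))*conj(exp(-4*I*pi/7))]
      = (1/7)[(1) + (1) + (1) + (1) + (1) + (1) + (1)] = 7/7 = 1
  <chi_6*chi_3, chi_3> = (1/7)[1*(1)*conj(1) + 1*(exp(4*I*pi/7))*conj(exp(6*I*pi/7)) + 1*(exp(-6*I*pi/7))*conj(exp(-2*I*pi/7)) + 1*(exp(-2*I*pi/7))*conj(exp(4*I*pi/7)) + 1*(exp(2*I*pi/7))*conj(exp(-4*I*pi/7)) + 1*(exp(6*I*pi/7))*conj(exp(2*I*pi/7)) + 1*(exp(-4*I*pi/7))*conj(exp(-6*I*pi/7))]
      = (1/7)[(1) + (exp(-2*I*pi/7)) + (exp(-4*I*pi/7)) + (exp(-6*I*pi/7)) + (exp(6*I*pi/7)) + (exp(4*I*pi/7)) + (exp(2*I*pi/7))] = 0/7 = 0
  <chi_6*chi_3, chi_4> = (1/7)[1*(1)*conj(1) + 1*(exp(4*I*pi/7))*conj(exp(-6*I*pi/7)) + 1*(exp(-6*I*pi/7))*conj(exp(2*I*pi/7)) + 1*(exp(-2*I*pi/7))*conj(exp(-4*I*pi/7)) + 1*(exp(2*I*pi/7))*conj(exp(4*I*pi/7)) + 1*(exp(6*I*pi/7))*conj(exp(-2*I*pi/7)) + 1*(exp(-4*I*pi/7))*conj(exp(6*I*pi/7))]
      = (1/7)[(1) + (exp(-4*I*pi/7)) + (exp(6*I*pi/7)) + (exp(2*I*pi/7)) + (exp(-2*I*pi/7)) + (exp(-6*I*pi/7)) + (exp(4*I*pi/7))] = 0/7 = 0
  <chi_6*chi_3, chi_5> = (1/7)[1*(1)*conj(1) + 1*(exp(4*I*pi/7))*conj(exp(-4*I*pi/7)) + 1*(exp(-6*I*pi/7))*conj(exp(6*I*pi/7)) + 1*(exp(-2*I*pi/7))*conj(exp(2*I*pi/7)) + 1*(exp(2*I*pi/7))*conj(exp(-2*I*pi/7)) + 1*(exp(6*I*pi/7))*conj(exp(-6*I*pi/7)) + 1*(exp(-4*I*pi/7))*conj(exp(4*I*pi/7))]
      = (1/7)[(1) + (exp(-6*I*pi/7)) + (exp(2*I*pi/7)) + (exp(-4*I*pi/7)) + (exp(4*I*pi/7)) + (exp(-2*I*pi/7)) + (exp(6*I*pi/7))] = 0/7 = 0
  <chi_6*chi_3, chi_6> = (1/7)[1*(1)*conj(1) + 1*(exp(4*I*pi/7))*conj(exp(-2*I*pi/7)) + 1*(exp(-6*I*pi/7))*conj(exp(-4*I*pi/7)) + 1*(exp(-2*I*pi/7))*conj(exp(-6*I*pi/7)) + 1*(exp(2*I*pi/7))*conj(exp(6*I*pi/7)) + 1*(exp(6*I*pi/7))*conj(exp(4*I*pi/7)) + 1*(exp(-4*I*pi/7))*conj(exp(2*I*pi/7))]
      = (1/7)[(1) + (exp(6*I*pi/7)) + (exp(-2*I*pi/7)) + (exp(4*I*pi/7)) + (exp(-4*I*pi/7)) + (exp(2*I*pi/7)) + (exp(-6*I*pi/7))] = 0/7 = 0
(Exp terms are combined using exp(i*s)*conj(exp(i*t)) = exp(i*(s-t)), and sums of them are collapsed using the identity that for every m > 1 the m distinct m-th roots of unity sum to 0, e.g. 1 + exp(2*I*pi/3) + exp(-2*I*pi/3) = 0.)
Hence the multiplicities are chi_2: 1. Dimension check: dim(chi_6)*dim(chi_3) = 1*1 = 1 and sum (mult * dim) = 1*1 = 1.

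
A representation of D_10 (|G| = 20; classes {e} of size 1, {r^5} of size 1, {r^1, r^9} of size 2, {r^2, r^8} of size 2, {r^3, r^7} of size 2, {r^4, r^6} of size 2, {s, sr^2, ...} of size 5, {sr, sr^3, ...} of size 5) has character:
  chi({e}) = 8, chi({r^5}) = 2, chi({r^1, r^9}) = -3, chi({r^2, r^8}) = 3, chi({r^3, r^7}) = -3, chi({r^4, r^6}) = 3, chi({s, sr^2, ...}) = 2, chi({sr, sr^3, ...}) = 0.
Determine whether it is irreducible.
Not irreducible (reducible): <chi, chi> = 8 > 1.

Proof sketch: <chi, chi> = (1/|G|) sum_C |C| * |chi(C)|^2 = (1/20)[1*|8|^2 + 1*|2|^2 + 2*|-3|^2 + 2*|3|^2 + 2*|-3|^2 + 2*|3|^2 + 5*|2|^2 + 5*|0|^2]
  = (1/20)[(64) + (4) + (18) + (18) + (18) + (18) + (20) + (0)] = 160/20 = 8.
A character is irreducible iff <chi, chi> = 1, so this representation is reducible.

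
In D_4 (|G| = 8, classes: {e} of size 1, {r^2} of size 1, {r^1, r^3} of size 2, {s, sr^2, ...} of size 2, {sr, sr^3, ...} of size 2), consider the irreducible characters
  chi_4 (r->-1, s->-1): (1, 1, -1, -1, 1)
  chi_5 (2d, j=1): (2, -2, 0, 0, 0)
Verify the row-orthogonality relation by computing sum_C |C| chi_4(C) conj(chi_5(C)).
Sum = 0; so <chi_4, chi_5> = 0 (distinct irreducibles are orthogonal).

Reasoning: Compute term by term over conjugacy classes (|C| * chi_4(C) * conj(chi_5(C))):
  1*(1)*conj(2) + 1*(1)*conj(-2) + 2*(-1)*conj(0) + 2*(-1)*conj(0) + 2*(1)*conj(0)
  = (2) + (-2) + (0) + (0) + (0)
  = 0.
Dividing by |G| = 8 gives 0/8 = 0, matching the row-orthogonality relation <chi_4, chi_5> = [chi_4 = chi_5].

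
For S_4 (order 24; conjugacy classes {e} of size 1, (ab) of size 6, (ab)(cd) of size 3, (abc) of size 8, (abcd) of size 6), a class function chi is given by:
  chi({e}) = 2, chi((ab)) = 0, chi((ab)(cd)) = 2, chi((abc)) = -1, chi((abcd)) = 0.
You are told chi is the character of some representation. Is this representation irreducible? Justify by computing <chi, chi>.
Irreducible: <chi, chi> = 1.

Derivation: <chi, chi> = (1/|G|) sum_C |C| * |chi(C)|^2 = (1/24)[1*|2|^2 + 6*|0|^2 + 3*|2|^2 + 8*|-1|^2 + 6*|0|^2]
  = (1/24)[(4) + (0) + (12) + (8) + (0)] = 24/24 = 1.
A character is irreducible iff <chi, chi> = 1, so this representation is irreducible.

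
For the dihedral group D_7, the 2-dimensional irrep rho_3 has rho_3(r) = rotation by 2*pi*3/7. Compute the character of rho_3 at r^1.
chi_{rho_3}(r^1) = 2*cos(2*pi*3*1/7) = -2*cos(pi/7)

Argument: rho_3(r^1) is rotation by angle 2*pi*3*1/7, whose trace is 2*cos(2*pi*3*1/7) = -2*cos(pi/7).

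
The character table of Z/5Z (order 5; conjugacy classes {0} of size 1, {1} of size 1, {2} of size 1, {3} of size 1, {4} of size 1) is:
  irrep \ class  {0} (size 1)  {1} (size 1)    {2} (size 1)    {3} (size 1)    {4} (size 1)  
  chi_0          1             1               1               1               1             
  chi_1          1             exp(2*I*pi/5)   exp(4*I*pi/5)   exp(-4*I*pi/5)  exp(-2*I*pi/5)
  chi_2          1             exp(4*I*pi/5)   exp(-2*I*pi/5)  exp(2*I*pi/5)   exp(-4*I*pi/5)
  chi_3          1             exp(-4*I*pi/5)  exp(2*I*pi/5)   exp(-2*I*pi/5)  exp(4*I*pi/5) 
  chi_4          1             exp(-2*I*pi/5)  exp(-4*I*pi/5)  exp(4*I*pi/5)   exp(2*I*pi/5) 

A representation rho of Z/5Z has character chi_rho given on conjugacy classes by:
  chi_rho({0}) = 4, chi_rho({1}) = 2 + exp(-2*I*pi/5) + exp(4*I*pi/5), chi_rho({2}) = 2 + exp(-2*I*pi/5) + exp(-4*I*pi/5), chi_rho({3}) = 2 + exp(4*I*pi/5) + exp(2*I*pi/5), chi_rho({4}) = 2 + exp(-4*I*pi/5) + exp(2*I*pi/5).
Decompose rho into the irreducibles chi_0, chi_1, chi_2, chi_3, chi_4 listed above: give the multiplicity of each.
Multiplicities: chi_0: 2, chi_1: 0, chi_2: 1, chi_3: 0, chi_4: 1.

Solution. Use <chi_rho, chi> = (1/|G|) sum_C |C| * chi_rho(C) * conj(chi(C)) with |G| = 5 for each irreducible chi in the table:
  <chi_rho, chi_0> = (1/5)[1*(4)*conj(1) + 1*(2 + exp(-2*I*pi/5) + exp(4*I*pi/5))*conj(1) + 1*(2 + exp(-2*I*pi/5) + exp(-4*I*pi/5))*conj(1) + 1*(2 + exp(4*I*pi/5) + exp(2*I*pi/5))*conj(1) + 1*(2 + exp(-4*I*pi/5) + exp(2*I*pi/5))*conj(1)]
      = (1/5)[(4) + (2 + exp(-2*I*pi/5) + exp(4*I*pi/5)) + (2 + exp(-2*I*pi/5) + exp(-4*I*pi/5)) + (2 + exp(4*I*pi/5) + exp(2*I*pi/5)) + (2 + exp(-4*I*pi/5) + exp(2*I*pi/5))] = 10/5 = 2
  <chi_rho, chi_1> = (1/5)[1*(4)*conj(1) + 1*(2 + exp(-2*I*pi/5) + exp(4*I*pi/5))*conj(exp(2*I*pi/5)) + 1*(2 + exp(-2*I*pi/5) + exp(-4*I*pi/5))*conj(exp(4*I*pi/5)) + 1*(2 + exp(4*I*pi/5) + exp(2*I*pi/5))*conj(exp(-4*I*pi/5)) + 1*(2 + exp(-4*I*pi/5) + exp(2*I*pi/5))*conj(exp(-2*I*pi/5))]
      = (1/5)[(4) + (2*exp(-2*I*pi/5) + exp(-4*I*pi/5) + exp(2*I*pi/5)) + (2*exp(-4*I*pi/5) + exp(4*I*pi/5) + exp(2*I*pi/5)) + (exp(-2*I*pi/5) + exp(-4*I*pi/5) + 2*exp(4*I*pi/5)) + (exp(-2*I*pi/5) + exp(4*I*pi/5) + 2*exp(2*I*pi/5))] = 0/5 = 0
  <chi_rho, chi_2> = (1/5)[1*(4)*conj(1) + 1*(2 + exp(-2*I*pi/5) + exp(4*I*pi/5))*conj(exp(4*I*pi/5)) + 1*(2 + exp(-2*I*pi/5) + exp(-4*I*pi/5))*conj(exp(-2*I*pi/5)) + 1*(2 + exp(4*I*pi/5) + exp(2*I*pi/5))*conj(exp(2*I*pi/5)) + 1*(2 + exp(-4*I*pi/5) + exp(2*I*pi/5))*conj(exp(-4*I*pi/5))]
      = (1/5)[(4) + (1 + 2*exp(-4*I*pi/5) + exp(4*I*pi/5)) + (1 + exp(-2*I*pi/5) + 2*exp(2*I*pi/5)) + (1 + 2*exp(-2*I*pi/5) + exp(2*I*pi/5)) + (1 + exp(-4*I*pi/5) + 2*exp(4*I*pi/5))] = 5/5 = 1
  <chi_rho, chi_3> = (1/5)[1*(4)*conj(1) + 1*(2 + exp(-2*I*pi/5) + exp(4*I*pi/5))*conj(exp(-4*I*pi/5)) + 1*(2 + exp(-2*I*pi/5) + exp(-4*I*pi/5))*conj(exp(2*I*pi/5)) + 1*(2 + exp(4*I*pi/5) + exp(2*I*pi/5))*conj(exp(-2*I*pi/5)) + 1*(2 + exp(-4*I*pi/5) + exp(2*I*pi/5))*conj(exp(4*I*pi/5))]
      = (1/5)[(4) + (exp(-2*I*pi/5) + exp(2*I*pi/5) + 2*exp(4*I*pi/5)) + (2*exp(-2*I*pi/5) + exp(-4*I*pi/5) + exp(4*I*pi/5)) + (exp(-4*I*pi/5) + exp(4*I*pi/5) + 2*exp(2*I*pi/5)) + (2*exp(-4*I*pi/5) + exp(-2*I*pi/5) + exp(2*I*pi/5))] = 0/5 = 0
  <chi_rho, chi_4> = (1/5)[1*(4)*conj(1) + 1*(2 + exp(-2*I*pi/5) + exp(4*I*pi/5))*conj(exp(-2*I*pi/5)) + 1*(2 + exp(-2*I*pi/5) + exp(-4*I*pi/5))*conj(exp(-4*I*pi/5)) + 1*(2 + exp(4*I*pi/5) + exp(2*I*pi/5))*conj(exp(4*I*pi/5)) + 1*(2 + exp(-4*I*pi/5) + exp(2*I*pi/5))*conj(exp(2*I*pi/5))]
      = (1/5)[(4) + (1 + exp(-4*I*pi/5) + 2*exp(2*I*pi/5)) + (1 + exp(2*I*pi/5) + 2*exp(4*I*pi/5)) + (1 + 2*exp(-4*I*pi/5) + exp(-2*I*pi/5)) + (1 + 2*exp(-2*I*pi/5) + exp(4*I*pi/5))] = 5/5 = 1
(Exp terms are combined using exp(i*s)*conj(exp(i*t)) = exp(i*(s-t)), and sums of them are collapsed using the identity that for every m > 1 the m distinct m-th roots of unity sum to 0, e.g. 1 + exp(2*I*pi/3) + exp(-2*I*pi/3) = 0.)
Dimension check: dim(rho) = sum (mult * dim) = 2*1 + 0*1 + 1*1 + 0*1 + 1*1 = 4 = chi_rho(e) = 4.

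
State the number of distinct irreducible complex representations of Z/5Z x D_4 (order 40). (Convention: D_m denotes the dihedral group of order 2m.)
25

Reasoning: The number of irreducible complex representations of a finite group equals its number of conjugacy classes. For a direct product, #classes(G x H) = #classes(G) * #classes(H). Z/5Z has 5 classes (abelian), D_4 has 5 classes, so 5 * 5 = 25, so Z/5Z x D_4 (order 40) has exactly 25 irreducible complex representations.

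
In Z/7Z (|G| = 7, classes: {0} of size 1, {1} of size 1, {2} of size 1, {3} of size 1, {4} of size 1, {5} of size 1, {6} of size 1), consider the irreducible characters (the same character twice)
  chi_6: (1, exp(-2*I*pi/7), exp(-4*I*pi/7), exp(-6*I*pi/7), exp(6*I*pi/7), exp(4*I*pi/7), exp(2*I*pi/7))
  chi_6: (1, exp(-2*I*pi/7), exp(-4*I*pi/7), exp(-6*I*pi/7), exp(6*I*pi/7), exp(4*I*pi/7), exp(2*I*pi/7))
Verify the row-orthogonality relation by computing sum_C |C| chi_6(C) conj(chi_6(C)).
Sum = 7 = |G| = 7; so <chi_6, chi_6> = 1 (norm-1 confirms irreducibility).

Derivation: Compute term by term over conjugacy classes (|C| * chi_6(C) * conj(chi_6(C))):
  1*(1)*conj(1) + 1*(exp(-2*I*pi/7))*conj(exp(-2*I*pi/7)) + 1*(exp(-4*I*pi/7))*conj(exp(-4*I*pi/7)) + 1*(exp(-6*I*pi/7))*conj(exp(-6*I*pi/7)) + 1*(exp(6*I*pi/7))*conj(exp(6*I*pi/7)) + 1*(exp(4*I*pi/7))*conj(exp(4*I*pi/7)) + 1*(exp(2*I*pi/7))*conj(exp(2*I*pi/7))
  = (1) + (1) + (1) + (1) + (1) + (1) + (1)
  = 7.
(Exp terms are combined using exp(i*s)*conj(exp(i*t)) = exp(i*(s-t)), and sums of them are collapsed using the identity that for every m > 1 the m distinct m-th roots of unity sum to 0, e.g. 1 + exp(2*I*pi/3) + exp(-2*I*pi/3) = 0.)
Dividing by |G| = 7 gives 7/7 = 1, matching the row-orthogonality relation <chi_6, chi_6> = [chi_6 = chi_6].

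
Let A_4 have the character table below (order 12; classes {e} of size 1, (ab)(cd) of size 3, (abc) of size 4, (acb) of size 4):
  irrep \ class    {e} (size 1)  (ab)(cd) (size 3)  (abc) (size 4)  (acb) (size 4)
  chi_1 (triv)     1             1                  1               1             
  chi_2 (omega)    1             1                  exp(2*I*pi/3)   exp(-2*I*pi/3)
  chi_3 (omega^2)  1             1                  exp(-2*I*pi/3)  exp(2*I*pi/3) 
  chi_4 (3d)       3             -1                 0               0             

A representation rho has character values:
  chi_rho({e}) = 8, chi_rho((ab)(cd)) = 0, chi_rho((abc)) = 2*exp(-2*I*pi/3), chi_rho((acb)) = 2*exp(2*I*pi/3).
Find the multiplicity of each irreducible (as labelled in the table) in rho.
Multiplicities: chi_1: 0, chi_2: 0, chi_3: 2, chi_4: 2.

Working: Use <chi_rho, chi> = (1/|G|) sum_C |C| * chi_rho(C) * conj(chi(C)) with |G| = 12 for each irreducible chi in the table:
  <chi_rho, chi_1> = (1/12)[1*(8)*conj(1) + 3*(0)*conj(1) + 4*(2*exp(-2*I*pi/3))*conj(1) + 4*(2*exp(2*I*pi/3))*conj(1)]
      = (1/12)[(8) + (0) + (8*exp(-2*I*pi/3)) + (8*exp(2*I*pi/3))] = 0/12 = 0
  <chi_rho, chi_2> = (1/12)[1*(8)*conj(1) + 3*(0)*conj(1) + 4*(2*exp(-2*I*pi/3))*conj(exp(2*I*pi/3)) + 4*(2*exp(2*I*pi/3))*conj(exp(-2*I*pi/3))]
      = (1/12)[(8) + (0) + (8*exp(2*I*pi/3)) + (8*exp(-2*I*pi/3))] = 0/12 = 0
  <chi_rho, chi_3> = (1/12)[1*(8)*conj(1) + 3*(0)*conj(1) + 4*(2*exp(-2*I*pi/3))*conj(exp(-2*I*pi/3)) + 4*(2*exp(2*I*pi/3))*conj(exp(2*I*pi/3))]
      = (1/12)[(8) + (0) + (8) + (8)] = 24/12 = 2
  <chi_rho, chi_4> = (1/12)[1*(8)*conj(3) + 3*(0)*conj(-1) + 4*(2*exp(-2*I*pi/3))*conj(0) + 4*(2*exp(2*I*pi/3))*conj(0)]
      = (1/12)[(24) + (0) + (0) + (0)] = 24/12 = 2
(Exp terms are combined using exp(i*s)*conj(exp(i*t)) = exp(i*(s-t)), and sums of them are collapsed using the identity that for every m > 1 the m distinct m-th roots of unity sum to 0, e.g. 1 + exp(2*I*pi/3) + exp(-2*I*pi/3) = 0.)
Dimension check: dim(rho) = sum (mult * dim) = 0*1 + 0*1 + 2*1 + 2*3 = 8 = chi_rho(e) = 8.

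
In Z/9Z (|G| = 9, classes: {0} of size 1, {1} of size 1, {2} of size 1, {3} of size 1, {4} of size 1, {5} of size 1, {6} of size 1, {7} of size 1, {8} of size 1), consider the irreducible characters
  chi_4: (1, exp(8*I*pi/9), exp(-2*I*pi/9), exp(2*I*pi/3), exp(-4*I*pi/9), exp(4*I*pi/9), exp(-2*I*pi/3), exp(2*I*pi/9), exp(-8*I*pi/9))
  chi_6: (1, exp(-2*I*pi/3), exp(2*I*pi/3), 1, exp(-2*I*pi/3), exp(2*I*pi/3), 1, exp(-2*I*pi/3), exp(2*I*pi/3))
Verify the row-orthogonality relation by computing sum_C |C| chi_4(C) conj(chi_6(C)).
Sum = 0; so <chi_4, chi_6> = 0 (distinct irreducibles are orthogonal).

Why: Compute term by term over conjugacy classes (|C| * chi_4(C) * conj(chi_6(C))):
  1*(1)*conj(1) + 1*(exp(8*I*pi/9))*conj(exp(-2*I*pi/3)) + 1*(exp(-2*I*pi/9))*conj(exp(2*I*pi/3)) + 1*(exp(2*I*pi/3))*conj(1) + 1*(exp(-4*I*pi/9))*conj(exp(-2*I*pi/3)) + 1*(exp(4*I*pi/9))*conj(exp(2*I*pi/3)) + 1*(exp(-2*I*pi/3))*conj(1) + 1*(exp(2*I*pi/9))*conj(exp(-2*I*pi/3)) + 1*(exp(-8*I*pi/9))*conj(exp(2*I*pi/3))
  = (1) + (exp(-4*I*pi/9)) + (exp(-8*I*pi/9)) + (exp(2*I*pi/3)) + (exp(2*I*pi/9)) + (exp(-2*I*pi/9)) + (exp(-2*I*pi/3)) + (exp(8*I*pi/9)) + (exp(4*I*pi/9))
  = 0.
(Exp terms are combined using exp(i*s)*conj(exp(i*t)) = exp(i*(s-t)), and sums of them are collapsed using the identity that for every m > 1 the m distinct m-th roots of unity sum to 0, e.g. 1 + exp(2*I*pi/3) + exp(-2*I*pi/3) = 0.)
Dividing by |G| = 9 gives 0/9 = 0, matching the row-orthogonality relation <chi_4, chi_6> = [chi_4 = chi_6].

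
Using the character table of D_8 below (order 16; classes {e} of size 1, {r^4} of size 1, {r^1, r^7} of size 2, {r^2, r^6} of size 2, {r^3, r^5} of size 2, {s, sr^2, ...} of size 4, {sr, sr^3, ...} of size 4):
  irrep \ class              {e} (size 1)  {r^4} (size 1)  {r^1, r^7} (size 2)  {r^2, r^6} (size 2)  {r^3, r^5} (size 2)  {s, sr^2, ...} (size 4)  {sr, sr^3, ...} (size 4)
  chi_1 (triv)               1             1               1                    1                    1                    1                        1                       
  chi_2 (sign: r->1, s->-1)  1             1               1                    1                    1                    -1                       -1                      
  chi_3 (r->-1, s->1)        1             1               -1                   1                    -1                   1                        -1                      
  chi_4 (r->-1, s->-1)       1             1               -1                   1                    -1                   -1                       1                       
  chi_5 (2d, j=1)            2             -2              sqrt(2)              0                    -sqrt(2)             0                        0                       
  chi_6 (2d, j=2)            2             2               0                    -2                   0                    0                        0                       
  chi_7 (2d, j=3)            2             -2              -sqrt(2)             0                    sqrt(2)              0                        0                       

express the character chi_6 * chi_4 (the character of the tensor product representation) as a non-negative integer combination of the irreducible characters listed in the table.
chi_6 tensor chi_4 = chi_6 (all other irreducibles have multiplicity 0).

The character of a tensor product is the pointwise product (chi_6 * chi_4)(C) = chi_6(C) * chi_4(C):
  {e}: (2)*(1), {r^4}: (2)*(1), {r^1, r^7}: (0)*(-1), {r^2, r^6}: (-2)*(1), {r^3, r^5}: (0)*(-1), {s, sr^2, ...}: (0)*(-1), {sr, sr^3, ...}: (0)*(1)
so (chi_6 * chi_4) takes values
  {e} -> 2, {r^4} -> 2, {r^1, r^7} -> 0, {r^2, r^6} -> -2, {r^3, r^5} -> 0, {s, sr^2, ...} -> 0, {sr, sr^3, ...} -> 0.
Now take the inner product of this character with each irreducible chi from the table, <chi_6*chi_4, chi> = (1/16) sum_C |C| (chi_6*chi_4)(C) conj(chi(C)):
  <chi_6*chi_4, chi_1> = (1/16)[1*(2)*conj(1) + 1*(2)*conj(1) + 2*(0)*conj(1) + 2*(-2)*conj(1) + 2*(0)*conj(1) + 4*(0)*conj(1) + 4*(0)*conj(1)]
      = (1/16)[(2) + (2) + (0) + (-4) + (0) + (0) + (0)] = 0/16 = 0
  <chi_6*chi_4, chi_2> = (1/16)[1*(2)*conj(1) + 1*(2)*conj(1) + 2*(0)*conj(1) + 2*(-2)*conj(1) + 2*(0)*conj(1) + 4*(0)*conj(-1) + 4*(0)*conj(-1)]
      = (1/16)[(2) + (2) + (0) + (-4) + (0) + (0) + (0)] = 0/16 = 0
  <chi_6*chi_4, chi_3> = (1/16)[1*(2)*conj(1) + 1*(2)*conj(1) + 2*(0)*conj(-1) + 2*(-2)*conj(1) + 2*(0)*conj(-1) + 4*(0)*conj(1) + 4*(0)*conj(-1)]
      = (1/16)[(2) + (2) + (0) + (-4) + (0) + (0) + (0)] = 0/16 = 0
  <chi_6*chi_4, chi_4> = (1/16)[1*(2)*conj(1) + 1*(2)*conj(1) + 2*(0)*conj(-1) + 2*(-2)*conj(1) + 2*(0)*conj(-1) + 4*(0)*conj(-1) + 4*(0)*conj(1)]
      = (1/16)[(2) + (2) + (0) + (-4) + (0) + (0) + (0)] = 0/16 = 0
  <chi_6*chi_4, chi_5> = (1/16)[1*(2)*conj(2) + 1*(2)*conj(-2) + 2*(0)*conj(sqrt(2)) + 2*(-2)*conj(0) + 2*(0)*conj(-sqrt(2)) + 4*(0)*conj(0) + 4*(0)*conj(0)]
      = (1/16)[(4) + (-4) + (0) + (0) + (0) + (0) + (0)] = 0/16 = 0
  <chi_6*chi_4, chi_6> = (1/16)[1*(2)*conj(2) + 1*(2)*conj(2) + 2*(0)*conj(0) + 2*(-2)*conj(-2) + 2*(0)*conj(0) + 4*(0)*conj(0) + 4*(0)*conj(0)]
      = (1/16)[(4) + (4) + (0) + (8) + (0) + (0) + (0)] = 16/16 = 1
  <chi_6*chi_4, chi_7> = (1/16)[1*(2)*conj(2) + 1*(2)*conj(-2) + 2*(0)*conj(-sqrt(2)) + 2*(-2)*conj(0) + 2*(0)*conj(sqrt(2)) + 4*(0)*conj(0) + 4*(0)*conj(0)]
      = (1/16)[(4) + (-4) + (0) + (0) + (0) + (0) + (0)] = 0/16 = 0
Hence the multiplicities are chi_6: 1. Dimension check: dim(chi_6)*dim(chi_4) = 2*1 = 2 and sum (mult * dim) = 1*2 = 2.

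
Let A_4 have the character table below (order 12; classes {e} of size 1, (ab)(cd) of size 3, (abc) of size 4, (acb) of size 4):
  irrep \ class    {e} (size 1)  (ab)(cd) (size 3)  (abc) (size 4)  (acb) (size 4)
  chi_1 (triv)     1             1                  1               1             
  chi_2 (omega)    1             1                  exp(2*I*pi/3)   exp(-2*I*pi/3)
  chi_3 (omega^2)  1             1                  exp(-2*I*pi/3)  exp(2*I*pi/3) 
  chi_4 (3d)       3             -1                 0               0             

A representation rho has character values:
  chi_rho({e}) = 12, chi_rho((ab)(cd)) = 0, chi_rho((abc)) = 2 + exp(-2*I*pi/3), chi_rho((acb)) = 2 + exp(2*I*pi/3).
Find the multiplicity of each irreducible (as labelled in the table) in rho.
Multiplicities: chi_1: 2, chi_2: 0, chi_3: 1, chi_4: 3.

Derivation: Use <chi_rho, chi> = (1/|G|) sum_C |C| * chi_rho(C) * conj(chi(C)) with |G| = 12 for each irreducible chi in the table:
  <chi_rho, chi_1> = (1/12)[1*(12)*conj(1) + 3*(0)*conj(1) + 4*(2 + exp(-2*I*pi/3))*conj(1) + 4*(2 + exp(2*I*pi/3))*conj(1)]
      = (1/12)[(12) + (0) + (8 + 4*exp(-2*I*pi/3)) + (8 + 4*exp(2*I*pi/3))] = 24/12 = 2
  <chi_rho, chi_2> = (1/12)[1*(12)*conj(1) + 3*(0)*conj(1) + 4*(2 + exp(-2*I*pi/3))*conj(exp(2*I*pi/3)) + 4*(2 + exp(2*I*pi/3))*conj(exp(-2*I*pi/3))]
      = (1/12)[(12) + (0) + (8*exp(-2*I*pi/3) + 4*exp(2*I*pi/3)) + (4*exp(-2*I*pi/3) + 8*exp(2*I*pi/3))] = 0/12 = 0
  <chi_rho, chi_3> = (1/12)[1*(12)*conj(1) + 3*(0)*conj(1) + 4*(2 + exp(-2*I*pi/3))*conj(exp(-2*I*pi/3)) + 4*(2 + exp(2*I*pi/3))*conj(exp(2*I*pi/3))]
      = (1/12)[(12) + (0) + (4 + 8*exp(2*I*pi/3)) + (4 + 8*exp(-2*I*pi/3))] = 12/12 = 1
  <chi_rho, chi_4> = (1/12)[1*(12)*conj(3) + 3*(0)*conj(-1) + 4*(2 + exp(-2*I*pi/3))*conj(0) + 4*(2 + exp(2*I*pi/3))*conj(0)]
      = (1/12)[(36) + (0) + (0) + (0)] = 36/12 = 3
(Exp terms are combined using exp(i*s)*conj(exp(i*t)) = exp(i*(s-t)), and sums of them are collapsed using the identity that for every m > 1 the m distinct m-th roots of unity sum to 0, e.g. 1 + exp(2*I*pi/3) + exp(-2*I*pi/3) = 0.)
Dimension check: dim(rho) = sum (mult * dim) = 2*1 + 0*1 + 1*1 + 3*3 = 12 = chi_rho(e) = 12.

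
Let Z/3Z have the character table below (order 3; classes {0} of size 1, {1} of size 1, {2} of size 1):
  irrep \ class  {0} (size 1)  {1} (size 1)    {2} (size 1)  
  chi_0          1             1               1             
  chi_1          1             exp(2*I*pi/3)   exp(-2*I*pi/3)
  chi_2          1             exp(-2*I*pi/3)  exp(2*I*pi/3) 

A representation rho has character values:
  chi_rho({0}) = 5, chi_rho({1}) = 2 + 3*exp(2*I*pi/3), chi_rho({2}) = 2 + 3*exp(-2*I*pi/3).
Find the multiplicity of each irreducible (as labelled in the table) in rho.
Multiplicities: chi_0: 2, chi_1: 3, chi_2: 0.

Derivation: Use <chi_rho, chi> = (1/|G|) sum_C |C| * chi_rho(C) * conj(chi(C)) with |G| = 3 for each irreducible chi in the table:
  <chi_rho, chi_0> = (1/3)[1*(5)*conj(1) + 1*(2 + 3*exp(2*I*pi/3))*conj(1) + 1*(2 + 3*exp(-2*I*pi/3))*conj(1)]
      = (1/3)[(5) + (2 + 3*exp(2*I*pi/3)) + (2 + 3*exp(-2*I*pi/3))] = 6/3 = 2
  <chi_rho, chi_1> = (1/3)[1*(5)*conj(1) + 1*(2 + 3*exp(2*I*pi/3))*conj(exp(2*I*pi/3)) + 1*(2 + 3*exp(-2*I*pi/3))*conj(exp(-2*I*pi/3))]
      = (1/3)[(5) + (3 + 2*exp(-2*I*pi/3)) + (3 + 2*exp(2*I*pi/3))] = 9/3 = 3
  <chi_rho, chi_2> = (1/3)[1*(5)*conj(1) + 1*(2 + 3*exp(2*I*pi/3))*conj(exp(-2*I*pi/3)) + 1*(2 + 3*exp(-2*I*pi/3))*conj(exp(2*I*pi/3))]
      = (1/3)[(5) + (3*exp(-2*I*pi/3) + 2*exp(2*I*pi/3)) + (2*exp(-2*I*pi/3) + 3*exp(2*I*pi/3))] = 0/3 = 0
(Exp terms are combined using exp(i*s)*conj(exp(i*t)) = exp(i*(s-t)), and sums of them are collapsed using the identity that for every m > 1 the m distinct m-th roots of unity sum to 0, e.g. 1 + exp(2*I*pi/3) + exp(-2*I*pi/3) = 0.)
Dimension check: dim(rho) = sum (mult * dim) = 2*1 + 3*1 + 0*1 = 5 = chi_rho(e) = 5.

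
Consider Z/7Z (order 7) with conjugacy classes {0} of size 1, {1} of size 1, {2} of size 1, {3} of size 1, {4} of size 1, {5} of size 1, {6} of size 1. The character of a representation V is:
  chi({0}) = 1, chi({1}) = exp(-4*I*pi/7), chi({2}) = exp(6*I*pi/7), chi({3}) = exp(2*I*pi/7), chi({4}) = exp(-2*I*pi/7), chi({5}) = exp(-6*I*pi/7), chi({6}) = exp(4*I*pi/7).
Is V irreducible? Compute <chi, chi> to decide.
Irreducible: <chi, chi> = 1.

Why: <chi, chi> = (1/|G|) sum_C |C| * |chi(C)|^2 = (1/7)[1*|1|^2 + 1*|exp(-4*I*pi/7)|^2 + 1*|exp(6*I*pi/7)|^2 + 1*|exp(2*I*pi/7)|^2 + 1*|exp(-2*I*pi/7)|^2 + 1*|exp(-6*I*pi/7)|^2 + 1*|exp(4*I*pi/7)|^2]
  = (1/7)[(1) + (1) + (1) + (1) + (1) + (1) + (1)] = 7/7 = 1.
(Exp terms are combined using exp(i*s)*conj(exp(i*t)) = exp(i*(s-t)), and sums of them are collapsed using the identity that for every m > 1 the m distinct m-th roots of unity sum to 0, e.g. 1 + exp(2*I*pi/3) + exp(-2*I*pi/3) = 0.)
A character is irreducible iff <chi, chi> = 1, so this representation is irreducible.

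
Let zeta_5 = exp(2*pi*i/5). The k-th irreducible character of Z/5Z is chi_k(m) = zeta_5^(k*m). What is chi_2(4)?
chi_2(4) = zeta_5^8 = exp(-4*I*pi/5)

Derivation: chi_2(4) = zeta_5^(2*4) = zeta_5^8. Since zeta_5^5 = 1, this equals zeta_5^3 = exp(2*pi*i*3/5) = exp(-4*I*pi/5).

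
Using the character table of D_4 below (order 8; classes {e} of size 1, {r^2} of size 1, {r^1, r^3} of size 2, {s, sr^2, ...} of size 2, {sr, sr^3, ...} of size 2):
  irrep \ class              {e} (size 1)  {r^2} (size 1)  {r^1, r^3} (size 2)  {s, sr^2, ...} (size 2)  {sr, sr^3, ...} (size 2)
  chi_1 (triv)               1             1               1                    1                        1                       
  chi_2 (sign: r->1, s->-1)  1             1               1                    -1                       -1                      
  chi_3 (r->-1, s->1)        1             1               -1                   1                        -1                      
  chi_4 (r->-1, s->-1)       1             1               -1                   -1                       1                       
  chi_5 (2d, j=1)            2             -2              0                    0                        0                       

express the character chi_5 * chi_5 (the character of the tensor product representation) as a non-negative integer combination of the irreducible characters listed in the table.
chi_5 tensor chi_5 = chi_1 + chi_2 + chi_3 + chi_4 (all other irreducibles have multiplicity 0).

Explanation: The character of a tensor product is the pointwise product (chi_5 * chi_5)(C) = chi_5(C) * chi_5(C):
  {e}: (2)*(2), {r^2}: (-2)*(-2), {r^1, r^3}: (0)*(0), {s, sr^2, ...}: (0)*(0), {sr, sr^3, ...}: (0)*(0)
so (chi_5 * chi_5) takes values
  {e} -> 4, {r^2} -> 4, {r^1, r^3} -> 0, {s, sr^2, ...} -> 0, {sr, sr^3, ...} -> 0.
Now take the inner product of this character with each irreducible chi from the table, <chi_5*chi_5, chi> = (1/8) sum_C |C| (chi_5*chi_5)(C) conj(chi(C)):
  <chi_5*chi_5, chi_1> = (1/8)[1*(4)*conj(1) + 1*(4)*conj(1) + 2*(0)*conj(1) + 2*(0)*conj(1) + 2*(0)*conj(1)]
      = (1/8)[(4) + (4) + (0) + (0) + (0)] = 8/8 = 1
  <chi_5*chi_5, chi_2> = (1/8)[1*(4)*conj(1) + 1*(4)*conj(1) + 2*(0)*conj(1) + 2*(0)*conj(-1) + 2*(0)*conj(-1)]
      = (1/8)[(4) + (4) + (0) + (0) + (0)] = 8/8 = 1
  <chi_5*chi_5, chi_3> = (1/8)[1*(4)*conj(1) + 1*(4)*conj(1) + 2*(0)*conj(-1) + 2*(0)*conj(1) + 2*(0)*conj(-1)]
      = (1/8)[(4) + (4) + (0) + (0) + (0)] = 8/8 = 1
  <chi_5*chi_5, chi_4> = (1/8)[1*(4)*conj(1) + 1*(4)*conj(1) + 2*(0)*conj(-1) + 2*(0)*conj(-1) + 2*(0)*conj(1)]
      = (1/8)[(4) + (4) + (0) + (0) + (0)] = 8/8 = 1
  <chi_5*chi_5, chi_5> = (1/8)[1*(4)*conj(2) + 1*(4)*conj(-2) + 2*(0)*conj(0) + 2*(0)*conj(0) + 2*(0)*conj(0)]
      = (1/8)[(8) + (-8) + (0) + (0) + (0)] = 0/8 = 0
Hence the multiplicities are chi_1: 1, chi_2: 1, chi_3: 1, chi_4: 1. Dimension check: dim(chi_5)*dim(chi_5) = 2*2 = 4 and sum (mult * dim) = 1*1 + 1*1 + 1*1 + 1*1 = 4.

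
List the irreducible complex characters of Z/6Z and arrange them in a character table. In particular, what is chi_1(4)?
Character table of Z/6Z (irreps indexed chi_0,...,chi_5 with chi_k(m) = zeta_6^(k*m), zeta_6 = exp(2*pi*i/6)):
  irrep \ class  {0} (size 1)  {1} (size 1)    {2} (size 1)    {3} (size 1)  {4} (size 1)    {5} (size 1)  
  chi_0          1             1               1               1             1               1             
  chi_1          1             exp(I*pi/3)     exp(2*I*pi/3)   -1            exp(-2*I*pi/3)  exp(-I*pi/3)  
  chi_2          1             exp(2*I*pi/3)   exp(-2*I*pi/3)  1             exp(2*I*pi/3)   exp(-2*I*pi/3)
  chi_3          1             -1              1               -1            1               -1            
  chi_4          1             exp(-2*I*pi/3)  exp(2*I*pi/3)   1             exp(-2*I*pi/3)  exp(2*I*pi/3) 
  chi_5          1             exp(-I*pi/3)    exp(-2*I*pi/3)  -1            exp(2*I*pi/3)   exp(I*pi/3)   

Spot check: chi_1(4) = zeta_6^(1*4) = zeta_6^4 = exp(-2*I*pi/3).

Proof sketch: Z/6Z is abelian, so all 6 irreducible complex representations are 1-dimensional. They are given by chi_k(m) = zeta_6^(k*m) for k = 0,...,5. Row orthogonality: sum_m chi_k(m) conj(chi_l(m)) = 6 * [k = l].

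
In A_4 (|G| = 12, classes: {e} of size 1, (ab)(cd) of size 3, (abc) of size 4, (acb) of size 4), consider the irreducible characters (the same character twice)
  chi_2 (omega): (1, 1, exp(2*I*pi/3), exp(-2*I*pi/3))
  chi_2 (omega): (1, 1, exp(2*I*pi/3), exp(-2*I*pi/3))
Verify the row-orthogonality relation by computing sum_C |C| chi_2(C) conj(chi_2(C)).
Sum = 12 = |G| = 12; so <chi_2, chi_2> = 1 (norm-1 confirms irreducibility).

Solution. Compute term by term over conjugacy classes (|C| * chi_2(C) * conj(chi_2(C))):
  1*(1)*conj(1) + 3*(1)*conj(1) + 4*(exp(2*I*pi/3))*conj(exp(2*I*pi/3)) + 4*(exp(-2*I*pi/3))*conj(exp(-2*I*pi/3))
  = (1) + (3) + (4) + (4)
  = 12.
(Exp terms are combined using exp(i*s)*conj(exp(i*t)) = exp(i*(s-t)), and sums of them are collapsed using the identity that for every m > 1 the m distinct m-th roots of unity sum to 0, e.g. 1 + exp(2*I*pi/3) + exp(-2*I*pi/3) = 0.)
Dividing by |G| = 12 gives 12/12 = 1, matching the row-orthogonality relation <chi_2, chi_2> = [chi_2 = chi_2].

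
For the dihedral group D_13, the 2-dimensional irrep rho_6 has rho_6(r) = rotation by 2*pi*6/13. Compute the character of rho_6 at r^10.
chi_{rho_6}(r^10) = 2*cos(2*pi*6*10/13) = -2*cos(3*pi/13)

Reasoning: rho_6(r^10) is rotation by angle 2*pi*6*10/13, whose trace is 2*cos(2*pi*6*10/13) = -2*cos(3*pi/13).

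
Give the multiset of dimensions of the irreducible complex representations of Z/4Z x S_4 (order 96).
Dimensions: 1, 1, 1, 1, 1, 1, 1, 1, 2, 2, 2, 2, 3, 3, 3, 3, 3, 3, 3, 3

There are 20 irreducibles (= number of conjugacy classes). Their dimensions d_i satisfy sum d_i^2 = |G| = 96: 1 + 1 + 1 + 1 + 1 + 1 + 1 + 1 + 4 + 4 + 4 + 4 + 9 + 9 + 9 + 9 + 9 + 9 + 9 + 9 = 96. (For the product with Z/4Z: each of the 4 1-dim characters of Z/4Z tensors with each irrep of S_4, giving 4 copies of each S_4-dimension.)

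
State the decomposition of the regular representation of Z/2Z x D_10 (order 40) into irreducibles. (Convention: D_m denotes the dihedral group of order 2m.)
Each irreducible V_i of dimension d_i appears with multiplicity d_i, i.e. rho_reg = (direct sum over all irreducibles V_i) d_i V_i. The irreducible dimensions for Z/2Z x D_10 are 1, 1, 1, 1, 1, 1, 1, 1, 2, 2, 2, 2, 2, 2, 2, 2: 8 irreducibles of dimension 1, each with multiplicity 1; 8 irreducibles of dimension 2, each with multiplicity 2. Total dimension 8*1*1 + 8*2*2 = 40 = |G|.

Working: General theorem: in the regular representation of a finite group G, each irreducible appears with multiplicity equal to its dimension. Check: dim(rho_reg) = sum d_i^2 = 1 + 1 + 1 + 1 + 1 + 1 + 1 + 1 + 4 + 4 + 4 + 4 + 4 + 4 + 4 + 4 = 40 = |G|.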